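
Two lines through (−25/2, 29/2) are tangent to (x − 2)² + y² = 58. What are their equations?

A line y − (29/2) = m(x − (−25/2)) is tangent when its distance from (2, 0) is √58:
[m·(29/2) − (−29/2)]² = 58(m² + 1)
21m² + 58m + 21 = 0, so m = −3/7 or m = −7/3.
Through (−25/2, 29/2) these give 3x + 7y = 64 and 7x + 3y = −44.

3x + 7y = 64 and 7x + 3y = −44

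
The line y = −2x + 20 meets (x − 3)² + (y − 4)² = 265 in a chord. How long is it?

Express y = −2x + 20 and substitute into the circle:
5x² − 70x = 0  ⟹  x² − 14x = 0
x = 14 or x = 0, giving (14, −8) and (0, 20).
Chord length = distance between (14, −8) and (0, 20) = √980 = 14√5.

14√5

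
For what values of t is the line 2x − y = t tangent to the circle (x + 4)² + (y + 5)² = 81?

t = −3 ± 9√5

Tangency holds when the distance from the centre (−4, −5) to the line equals the radius 9:
|2·(−4) − 1·(−5) − t| / √5 = 9
|t − (−3)| = 9√5.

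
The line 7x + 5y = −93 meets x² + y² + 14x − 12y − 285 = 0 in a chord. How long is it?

4√74

Substitute y = (−93 − 7x)/5:
74x² + 2072x + 7104 = 0  ⟹  x² + 28x + 96 = 0
x = −4 or x = −24, giving (−4, −13) and (−24, 15).
Chord length = distance between (−4, −13) and (−24, 15) = √1184 = 4√74.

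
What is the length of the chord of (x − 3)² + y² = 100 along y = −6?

From the line, y = −6. Substituting:
x² − 6x − 55 = 0
x = 11 or x = −5, giving (11, −6) and (−5, −6).
|(11, −6) − (−5, −6)| = √((16)² + (0)²) = 16.

16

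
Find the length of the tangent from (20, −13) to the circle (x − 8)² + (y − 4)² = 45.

2√97

Centre (8, 4), r² = 45. |PO|² = (12)² + (−17)² = 433.
The tangent meets the radius at right angles, so tangent² = |PO|² − r² = 433 − 45 = 388.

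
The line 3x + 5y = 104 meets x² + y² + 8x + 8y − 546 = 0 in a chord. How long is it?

The distance from (−4, −4) to the line is 136/√34, and r² = 578.
Chord = 2√(r² − d²) = 2·√(34) = 2√34.

2√34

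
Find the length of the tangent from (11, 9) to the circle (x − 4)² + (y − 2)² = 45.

The centre is (4, 2) and r = 3√5. The square of the distance from P to the centre is 49 + 49 = 98.
Power of the point: PT² = |PO|² − r² = 53, so PT = √53.

√53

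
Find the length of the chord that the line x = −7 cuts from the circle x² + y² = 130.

18

The line gives x = −7. Substituting into the circle:
y² − 81 = 0
y = 9 or y = −9, giving (−7, 9) and (−7, −9).
Chord length = distance between (−7, 9) and (−7, −9) = √324 = 18.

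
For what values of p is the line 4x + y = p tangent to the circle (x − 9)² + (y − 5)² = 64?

p = 41 ± 8√17

Tangency holds when the distance from the centre (9, 5) to the line equals the radius 8:
|4·9 + 1·5 − p| / √17 = 8
|p − (41)| = 8√17.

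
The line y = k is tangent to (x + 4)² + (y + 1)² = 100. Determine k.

The line touches the circle iff its distance from (−4, −1) is 10:
|0·(−4) + 1·(−1) − k| / √1 = 10
|k − (−1)| = 10, so k = 9 or k = −11.

k = −11 or k = 9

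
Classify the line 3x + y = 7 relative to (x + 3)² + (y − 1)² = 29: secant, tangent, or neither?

Centre (−3, 1), r² = 29. Distance² from centre to line = (−15)²/10 = 45/2.
Since d² < r², the line cuts the circle twice.

secant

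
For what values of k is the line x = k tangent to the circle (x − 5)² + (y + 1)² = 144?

For a tangent, require d(centre, line) = r = 12.
|1·5 + 0·(−1) − k| / √1 = 12
|k − (5)| = 12, so k = 17 or k = −7.

k = −7 or k = 17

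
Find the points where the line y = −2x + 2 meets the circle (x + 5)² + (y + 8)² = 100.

(1, 0) and (5, −8)

From the line, y = −2x + 2. Substituting:
5x² − 30x + 25 = 0  ⟹  x² − 6x + 5 = 0
x = 5 or x = 1, giving (5, −8) and (1, 0).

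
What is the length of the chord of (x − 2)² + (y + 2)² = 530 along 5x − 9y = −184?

The distance from (2, −2) to the line is 212/√106, and r² = 530.
Half the chord is √(r² − d²) = √(106), so the full chord is 2√106.

2√106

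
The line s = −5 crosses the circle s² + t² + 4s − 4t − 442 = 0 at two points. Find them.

(−5, −19) and (−5, 23)

The line gives s = −5. Substituting into the circle:
t² − 4t − 437 = 0
t = 23 or t = −19, giving (−5, 23) and (−5, −19).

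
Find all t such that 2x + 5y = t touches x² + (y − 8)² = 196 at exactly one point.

The line touches the circle iff its distance from (0, 8) is 14:
|2·0 + 5·8 − t| / √29 = 14
|t − (40)| = 14√29.

t = 40 ± 14√29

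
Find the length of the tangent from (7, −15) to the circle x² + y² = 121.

3√17

With centre O = (0, 0), |OP|² = 274 and r² = 121.
Power of the point: PT² = |PO|² − r² = 153, so PT = 3√17.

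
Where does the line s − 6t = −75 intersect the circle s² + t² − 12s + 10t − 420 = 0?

(−9, 11) and (15, 15)

Express t = (75 + s)/6 and substitute into the circle:
37s² − 222s − 4995 = 0  ⟹  s² − 6s − 135 = 0
s = 15 or s = −9, giving (15, 15) and (−9, 11).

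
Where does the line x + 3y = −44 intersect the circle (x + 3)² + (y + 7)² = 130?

(−14, −10) and (4, −16)

From the line, y = (−44 − x)/3. Substituting:
10x² + 100x − 560 = 0  ⟹  x² + 10x − 56 = 0
x = 4 or x = −14, giving (4, −16) and (−14, −10).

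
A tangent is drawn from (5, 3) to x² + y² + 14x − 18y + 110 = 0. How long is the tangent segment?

4√10

With centre O = (−7, 9), |OP|² = 180 and r² = 20.
The tangent meets the radius at right angles, so tangent² = |PO|² − r² = 180 − 20 = 160.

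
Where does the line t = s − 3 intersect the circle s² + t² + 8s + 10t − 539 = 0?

Express t = s − 3 and substitute into the circle:
2s² + 12s − 560 = 0  ⟹  s² + 6s − 280 = 0
s = 14 or s = −20, giving (14, 11) and (−20, −23).

(−20, −23) and (14, 11)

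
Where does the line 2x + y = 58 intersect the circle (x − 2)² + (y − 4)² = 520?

Express y = −2x + 58 and substitute into the circle:
5x² − 220x + 2400 = 0  ⟹  x² − 44x + 480 = 0
x = 24 or x = 20, giving (24, 10) and (20, 18).

(20, 18) and (24, 10)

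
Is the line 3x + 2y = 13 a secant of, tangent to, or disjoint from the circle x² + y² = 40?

secant

d² = (3·0 + 2·0 − (13))²/13 = 13; r² = 40.
Since d² < r², the line cuts the circle twice.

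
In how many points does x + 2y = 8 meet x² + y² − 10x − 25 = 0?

2

Substituting the line into the circle gives 5x² − 56x − 36 = 0.
Discriminant = (−56)² − 4·5·(−36) = 3856 > 0.
Two real roots: the line is a secant.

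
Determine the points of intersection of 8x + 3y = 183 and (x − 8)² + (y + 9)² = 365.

Express y = (183 − 8x)/3 and substitute into the circle:
73x² − 3504x + 41391 = 0  ⟹  x² − 48x + 567 = 0
x = 27 or x = 21, giving (27, −11) and (21, 5).

(21, 5) and (27, −11)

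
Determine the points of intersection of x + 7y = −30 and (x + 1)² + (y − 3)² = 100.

(−9, −3) and (5, −5)

Substitute y = (−30 − x)/7:
50x² + 200x − 2250 = 0  ⟹  x² + 4x − 45 = 0
x = 5 or x = −9, giving (5, −5) and (−9, −3).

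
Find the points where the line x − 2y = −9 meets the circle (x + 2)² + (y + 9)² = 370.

(−21, −6) and (7, 8)

From the line, y = (9 + x)/2. Substituting:
5x² + 70x − 735 = 0  ⟹  x² + 14x − 147 = 0
x = 7 or x = −21, giving (7, 8) and (−21, −6).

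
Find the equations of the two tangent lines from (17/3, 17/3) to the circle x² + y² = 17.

Let a tangent through (17/3, 17/3) have slope m. Its distance from (0, 0) must equal √17:
[m·(−17/3) − (−17/3)]² = 17(m² + 1)
4m² − 17m + 4 = 0, so m = 4 or m = 1/4.
Through (17/3, 17/3) these give 4x − y = 17 and x − 4y = −17.

4x − y = 17 and x − 4y = −17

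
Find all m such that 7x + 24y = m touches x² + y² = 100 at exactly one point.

m = −250 or m = 250

Tangency holds when the distance from the centre (0, 0) to the line equals the radius 10:
|7·0 + 24·0 − m| / √625 = 10
|m| = 10·25, so m = 250 or m = −250.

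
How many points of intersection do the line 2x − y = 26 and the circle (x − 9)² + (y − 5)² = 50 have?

2

Centre (9, 5), r² = 50. Distance² from centre to line = (−13)²/5 = 169/5.
Since d² < r², the line cuts the circle twice.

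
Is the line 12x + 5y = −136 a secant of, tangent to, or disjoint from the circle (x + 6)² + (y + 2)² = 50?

Substituting the line into the circle gives 169x² + 3324x + 15526 = 0.
Discriminant = (3324)² − 4·169·(15526) = 553400 > 0.
Two real roots: the line is a secant.

secant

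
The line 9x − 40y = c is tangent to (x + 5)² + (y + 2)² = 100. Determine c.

For a tangent, require d(centre, line) = r = 10.
|9·(−5) − 40·(−2) − c| / √1681 = 10
|c − (35)| = 10·41, so c = 445 or c = −375.

c = −375 or c = 445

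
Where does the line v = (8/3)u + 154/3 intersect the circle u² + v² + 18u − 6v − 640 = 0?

Express v = (154 + 8u)/3 and substitute into the circle:
73u² + 2482u + 15184 = 0  ⟹  u² + 34u + 208 = 0
u = −8 or u = −26, giving (−8, 30) and (−26, −18).

(−26, −18) and (−8, 30)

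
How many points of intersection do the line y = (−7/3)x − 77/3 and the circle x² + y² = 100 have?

Centre (0, 0), r² = 100. Distance² from centre to line = (77)²/58 = 5929/58.
Since d² > r², the line lies outside the circle.

0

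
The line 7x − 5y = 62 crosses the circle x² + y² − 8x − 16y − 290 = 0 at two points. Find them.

(1, −11) and (21, 17)

Substitute y = (−62 + 7x)/5:
74x² − 1628x + 1554 = 0  ⟹  x² − 22x + 21 = 0
x = 21 or x = 1, giving (21, 17) and (1, −11).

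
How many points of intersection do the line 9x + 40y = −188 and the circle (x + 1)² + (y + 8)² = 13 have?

Substituting the line into the circle gives 1681x² + 824x − 1776 = 0.
Δ = 678976 − (−11941824) = 12620800.
Two real roots: the line is a secant.

2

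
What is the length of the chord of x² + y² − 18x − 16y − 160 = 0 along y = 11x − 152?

Express y = 11x − 152 and substitute into the circle:
122x² − 3538x + 25376 = 0  ⟹  x² − 29x + 208 = 0
x = 16 or x = 13, giving (16, 24) and (13, −9).
|(16, 24) − (13, −9)| = √((3)² + (33)²) = 3√122.

3√122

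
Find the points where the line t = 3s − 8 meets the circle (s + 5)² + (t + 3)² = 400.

Substitute t = 3s − 8:
10s² − 20s − 350 = 0  ⟹  s² − 2s − 35 = 0
s = 7 or s = −5, giving (7, 13) and (−5, −23).

(−5, −23) and (7, 13)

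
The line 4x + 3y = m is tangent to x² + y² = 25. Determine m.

m = −25 or m = 25

Tangency holds when the distance from the centre (0, 0) to the line equals the radius 5:
|4·0 + 3·0 − m| / √25 = 5
|m| = 5·5, so m = 25 or m = −25.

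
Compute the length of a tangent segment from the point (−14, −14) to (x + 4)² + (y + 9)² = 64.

The centre is (−4, −9) and r = 8. The square of the distance from P to the centre is 100 + 25 = 125.
Power of the point: PT² = |PO|² − r² = 61, so PT = √61.

√61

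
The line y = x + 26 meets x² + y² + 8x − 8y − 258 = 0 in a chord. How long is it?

Centre (−4, 4), r² = 290. Perpendicular distance d from centre to line = |18| / √2 = 18/√2.
Chord = 2√(r² − d²) = 2·√(128) = 16√2.

16√2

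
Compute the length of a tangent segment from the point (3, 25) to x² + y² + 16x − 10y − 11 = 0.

Centre (−8, 5), r² = 100. |PO|² = (11)² + (20)² = 521.
The tangent meets the radius at right angles, so tangent² = |PO|² − r² = 521 − 100 = 421.

√421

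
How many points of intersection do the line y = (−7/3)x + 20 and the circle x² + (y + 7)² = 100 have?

0

Substituting the line into the circle gives 58x² − 1134x + 5661 = 0.
Δ = 1285956 − 1313352 = −27396.
No real roots: the line does not meet the circle.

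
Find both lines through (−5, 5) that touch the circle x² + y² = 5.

A line y − (5) = m(x − (−5)) is tangent when its distance from (0, 0) is √5:
(5m − (−5))² = 5(m² + 1)
2m² + 5m + 2 = 0, so m = −1/2 or m = −2.
Through (−5, 5) these give x + 2y = 5 and 2x + y = −5.

x + 2y = 5 and 2x + y = −5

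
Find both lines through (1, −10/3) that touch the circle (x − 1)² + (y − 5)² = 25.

Let a tangent through (1, −10/3) have slope m. Its distance from (1, 5) must equal 5:
(0m − (25/3))² = 25(m² + 1)
9m² − 16 = 0, so m = 4/3 or m = −4/3.
Through (1, −10/3) these give 4x − 3y = 14 and 4x + 3y = −6.

4x − 3y = 14 and 4x + 3y = −6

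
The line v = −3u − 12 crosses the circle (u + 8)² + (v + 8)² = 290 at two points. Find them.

(−7, 9) and (3, −21)

From the line, v = −3u − 12. Substituting:
10u² + 40u − 210 = 0  ⟹  u² + 4u − 21 = 0
u = 3 or u = −7, giving (3, −21) and (−7, 9).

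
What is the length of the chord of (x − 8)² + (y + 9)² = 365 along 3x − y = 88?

Centre (8, −9), r² = 365. Perpendicular distance d from centre to line = |−55| / √10 = 55/√10.
Chord = 2√(r² − d²) = 2·√(125/2) = 5√10.

5√10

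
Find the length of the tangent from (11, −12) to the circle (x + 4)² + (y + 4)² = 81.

4√13

Centre (−4, −4), r² = 81. |PO|² = (15)² + (−8)² = 289.
The tangent meets the radius at right angles, so tangent² = |PO|² − r² = 289 − 81 = 208.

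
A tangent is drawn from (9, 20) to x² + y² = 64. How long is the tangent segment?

With centre O = (0, 0), |OP|² = 481 and r² = 64.
By the tangent–radius right angle, tangent length = √(|PO|² − r²) = √417.

√417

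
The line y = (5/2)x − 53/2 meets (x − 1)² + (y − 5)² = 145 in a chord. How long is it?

Centre (1, 5), r² = 145. Perpendicular distance d from centre to line = |−58| / √29 = 58/√29.
Chord = 2√(r² − d²) = 2·√(29) = 2√29.

2√29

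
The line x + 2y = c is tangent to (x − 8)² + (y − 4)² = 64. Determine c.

Tangency holds when the distance from the centre (8, 4) to the line equals the radius 8:
|1·8 + 2·4 − c| / √5 = 8
|c − (16)| = 8√5.

c = 16 ± 8√5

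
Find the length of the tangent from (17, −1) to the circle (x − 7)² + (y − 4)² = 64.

Centre (7, 4), r² = 64. |PO|² = (10)² + (−5)² = 125.
Power of the point: PT² = |PO|² − r² = 61, so PT = √61.

√61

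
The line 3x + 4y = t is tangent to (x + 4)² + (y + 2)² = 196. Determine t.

The line touches the circle iff its distance from (−4, −2) is 14:
|3·(−4) + 4·(−2) − t| / √25 = 14
|t − (−20)| = 14·5, so t = 50 or t = −90.

t = −90 or t = 50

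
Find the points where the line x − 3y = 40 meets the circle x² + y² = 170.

From the line, y = (−40 + x)/3. Substituting:
10x² − 80x + 70 = 0  ⟹  x² − 8x + 7 = 0
x = 7 or x = 1, giving (7, −11) and (1, −13).

(1, −13) and (7, −11)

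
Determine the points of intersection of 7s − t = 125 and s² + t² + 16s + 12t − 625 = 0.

(15, −20) and (18, 1)

Express t = 7s − 125 and substitute into the circle:
50s² − 1650s + 13500 = 0  ⟹  s² − 33s + 270 = 0
s = 18 or s = 15, giving (18, 1) and (15, −20).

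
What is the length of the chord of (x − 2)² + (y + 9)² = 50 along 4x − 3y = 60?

10

From the line, y = (−60 + 4x)/3. Substituting:
25x² − 300x + 675 = 0  ⟹  x² − 12x + 27 = 0
x = 9 or x = 3, giving (9, −8) and (3, −16).
|(9, −8) − (3, −16)| = √((6)² + (8)²) = 10.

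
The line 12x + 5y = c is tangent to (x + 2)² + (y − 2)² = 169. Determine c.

For a tangent, require d(centre, line) = r = 13.
|12·(−2) + 5·2 − c| / √169 = 13
|c − (−14)| = 13·13, so c = 155 or c = −183.

c = −183 or c = 155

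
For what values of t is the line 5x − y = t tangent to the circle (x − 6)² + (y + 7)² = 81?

t = 37 ± 9√26

The line touches the circle iff its distance from (6, −7) is 9:
|5·6 − 1·(−7) − t| / √26 = 9
|t − (37)| = 9√26.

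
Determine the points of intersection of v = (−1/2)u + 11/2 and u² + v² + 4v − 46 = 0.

(1, 5) and (5, 3)

Express v = (11 − u)/2 and substitute into the circle:
5u² − 30u + 25 = 0  ⟹  u² − 6u + 5 = 0
u = 5 or u = 1, giving (5, 3) and (1, 5).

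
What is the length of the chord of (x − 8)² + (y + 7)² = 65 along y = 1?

From the line, y = 1. Substituting:
x² − 16x + 63 = 0
x = 9 or x = 7, giving (9, 1) and (7, 1).
Chord length = distance between (9, 1) and (7, 1) = √4 = 2.

2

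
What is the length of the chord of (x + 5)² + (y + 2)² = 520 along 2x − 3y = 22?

12√13

The distance from (−5, −2) to the line is 26/√13, and r² = 520.
Half the chord is √(r² − d²) = √(468), so the full chord is 12√13.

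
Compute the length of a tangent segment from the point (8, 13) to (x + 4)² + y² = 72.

√241

With centre O = (−4, 0), |OP|² = 313 and r² = 72.
Power of the point: PT² = |PO|² − r² = 241, so PT = √241.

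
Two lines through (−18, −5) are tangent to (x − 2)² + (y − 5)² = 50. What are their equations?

x − 7y = 17 and x − y = −13

Write the tangent as mx − y + (−5 − m·(−18)) = 0 and set its distance from the centre to 5√2:
(20m − (10))² = 50(m² + 1)
7m² − 8m + 1 = 0, so m = 1/7 or m = 1.
Through (−18, −5) these give x − 7y = 17 and x − y = −13.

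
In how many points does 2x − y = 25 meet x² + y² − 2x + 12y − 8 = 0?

Substituting the line into the circle gives 5x² − 78x + 317 = 0.
Discriminant = (−78)² − 4·5·(317) = −256 < 0.
No real roots: the line does not meet the circle.

0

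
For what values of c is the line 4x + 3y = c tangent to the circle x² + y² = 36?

c = −30 or c = 30

The line touches the circle iff its distance from (0, 0) is 6:
|4·0 + 3·0 − c| / √25 = 6
|c| = 6·5, so c = 30 or c = −30.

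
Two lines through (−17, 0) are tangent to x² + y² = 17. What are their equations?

A line y − (0) = m(x − (−17)) is tangent when its distance from (0, 0) is √17:
[m·(17) − (0)]² = 17(m² + 1)
16m² − 1 = 0, so m = −1/4 or m = 1/4.
With m = −1/4: x + 4y = −17. With m = 1/4: x − 4y = −17.

x + 4y = −17 and x − 4y = −17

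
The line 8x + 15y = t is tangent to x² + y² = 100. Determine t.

t = −170 or t = 170

Tangency holds when the distance from the centre (0, 0) to the line equals the radius 10:
|8·0 + 15·0 − t| / √289 = 10
|t| = 10·17, so t = 170 or t = −170.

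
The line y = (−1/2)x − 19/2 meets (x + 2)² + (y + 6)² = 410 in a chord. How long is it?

18√5

Substitute y = (−19 − x)/2:
5x² + 30x − 1575 = 0  ⟹  x² + 6x − 315 = 0
x = 15 or x = −21, giving (15, −17) and (−21, 1).
|(15, −17) − (−21, 1)| = √((36)² + (−18)²) = 18√5.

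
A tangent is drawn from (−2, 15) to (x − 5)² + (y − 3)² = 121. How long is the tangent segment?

Centre (5, 3), r² = 121. |PO|² = (−7)² + (12)² = 193.
Power of the point: PT² = |PO|² − r² = 72, so PT = 6√2.

6√2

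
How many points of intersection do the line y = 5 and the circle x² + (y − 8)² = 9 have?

1

Substituting the line into the circle gives x² = 0.
Δ = 0 − 0 = 0.
A repeated root: the line is tangent.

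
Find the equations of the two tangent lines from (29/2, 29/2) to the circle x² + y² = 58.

7x − 3y = 58 and 3x − 7y = −58

Let a tangent through (29/2, 29/2) have slope m. Its distance from (0, 0) must equal √58:
[m·(−29/2) − (−29/2)]² = 58(m² + 1)
21m² − 58m + 21 = 0, so m = 7/3 or m = 3/7.
Through (29/2, 29/2) these give 7x − 3y = 58 and 3x − 7y = −58.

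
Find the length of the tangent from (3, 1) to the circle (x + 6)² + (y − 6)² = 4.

√102

Centre (−6, 6), r² = 4. |PO|² = (9)² + (−5)² = 106.
The tangent meets the radius at right angles, so tangent² = |PO|² − r² = 106 − 4 = 102.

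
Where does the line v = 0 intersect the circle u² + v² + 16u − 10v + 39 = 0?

From the line, v = 0. Substituting:
u² + 16u + 39 = 0
u = −3 or u = −13, giving (−3, 0) and (−13, 0).

(−13, 0) and (−3, 0)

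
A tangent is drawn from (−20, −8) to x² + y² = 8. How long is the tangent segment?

The centre is (0, 0) and r = 2√2. The square of the distance from P to the centre is 400 + 64 = 464.
By the tangent–radius right angle, tangent length = √(|PO|² − r²) = √456 = 2√114.

2√114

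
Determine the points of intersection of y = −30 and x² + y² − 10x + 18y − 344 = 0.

Express y = −30 and substitute into the circle:
x² − 10x + 16 = 0
x = 8 or x = 2, giving (8, −30) and (2, −30).

(2, −30) and (8, −30)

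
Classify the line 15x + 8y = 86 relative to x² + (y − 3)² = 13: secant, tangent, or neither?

Substituting the line into the circle gives 289x² − 1860x + 3012 = 0.
Δ = 3459600 − 3481872 = −22272.
No real roots: the line does not meet the circle.

neither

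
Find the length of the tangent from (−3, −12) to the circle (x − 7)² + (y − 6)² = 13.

The centre is (7, 6) and r = √13. The square of the distance from P to the centre is 100 + 324 = 424.
The tangent meets the radius at right angles, so tangent² = |PO|² − r² = 424 − 13 = 411.

√411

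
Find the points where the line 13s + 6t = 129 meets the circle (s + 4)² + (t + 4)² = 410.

Substitute t = (129 − 13s)/6:
205s² − 3690s + 9225 = 0  ⟹  s² − 18s + 45 = 0
s = 15 or s = 3, giving (15, −11) and (3, 15).

(3, 15) and (15, −11)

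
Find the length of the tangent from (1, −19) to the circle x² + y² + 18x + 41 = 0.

With centre O = (−9, 0), |OP|² = 461 and r² = 40.
By the tangent–radius right angle, tangent length = √(|PO|² − r²) = √421.

√421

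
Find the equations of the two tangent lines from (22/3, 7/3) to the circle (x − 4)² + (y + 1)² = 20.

A line y − (7/3) = m(x − (22/3)) is tangent when its distance from (4, −1) is 2√5:
(−10/3m − (−10/3))² = 20(m² + 1)
2m² + 5m + 2 = 0, so m = −1/2 or m = −2.
Through (22/3, 7/3) these give x + 2y = 12 and 2x + y = 17.

x + 2y = 12 and 2x + y = 17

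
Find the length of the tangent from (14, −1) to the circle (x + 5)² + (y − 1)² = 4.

19

The centre is (−5, 1) and r = 2. The square of the distance from P to the centre is 361 + 4 = 365.
By the tangent–radius right angle, tangent length = √(|PO|² − r²) = √361 = 19.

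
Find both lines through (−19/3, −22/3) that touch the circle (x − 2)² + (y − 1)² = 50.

7x − y = −37 and x − 7y = 45

Let a tangent through (−19/3, −22/3) have slope m. Its distance from (2, 1) must equal 5√2:
[m·(25/3) − (25/3)]² = 50(m² + 1)
7m² − 50m + 7 = 0, so m = 7 or m = 1/7.
Through (−19/3, −22/3) these give 7x − y = −37 and x − 7y = 45.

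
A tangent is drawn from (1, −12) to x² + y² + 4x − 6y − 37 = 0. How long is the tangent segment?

Centre (−2, 3), r² = 50. |PO|² = (3)² + (−15)² = 234.
By the tangent–radius right angle, tangent length = √(|PO|² − r²) = √184 = 2√46.

2√46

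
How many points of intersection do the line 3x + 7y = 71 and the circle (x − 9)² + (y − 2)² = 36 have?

Centre (9, 2), r² = 36. Distance² from centre to line = (−30)²/58 = 450/29.
Since d² < r², the line cuts the circle twice.

2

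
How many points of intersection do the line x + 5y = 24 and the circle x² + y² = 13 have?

Substituting the line into the circle gives 26x² − 48x + 251 = 0.
Discriminant = (−48)² − 4·26·(251) = −23800 < 0.
No real roots: the line does not meet the circle.

0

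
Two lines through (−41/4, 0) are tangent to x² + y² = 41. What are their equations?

A line y − (0) = m(x − (−41/4)) is tangent when its distance from (0, 0) is √41:
(41/4m − (0))² = 41(m² + 1)
25m² − 16 = 0, so m = 4/5 or m = −4/5.
Through (−41/4, 0) these give 4x − 5y = −41 and 4x + 5y = −41.

4x − 5y = −41 and 4x + 5y = −41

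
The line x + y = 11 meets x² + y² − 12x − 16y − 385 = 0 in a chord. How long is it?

31√2

From the line, y = −x + 11. Substituting:
2x² − 18x − 440 = 0  ⟹  x² − 9x − 220 = 0
x = 20 or x = −11, giving (20, −9) and (−11, 22).
Chord length = distance between (20, −9) and (−11, 22) = √1922 = 31√2.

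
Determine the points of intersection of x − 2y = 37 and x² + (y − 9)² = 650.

From the line, y = (−37 + x)/2. Substituting:
5x² − 110x + 425 = 0  ⟹  x² − 22x + 85 = 0
x = 17 or x = 5, giving (17, −10) and (5, −16).

(5, −16) and (17, −10)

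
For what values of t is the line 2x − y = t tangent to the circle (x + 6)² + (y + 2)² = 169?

For a tangent, require d(centre, line) = r = 13.
|2·(−6) − 1·(−2) − t| / √5 = 13
|t − (−10)| = 13√5.

t = −10 ± 13√5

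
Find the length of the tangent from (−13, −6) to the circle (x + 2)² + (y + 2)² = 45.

With centre O = (−2, −2), |OP|² = 137 and r² = 45.
The tangent meets the radius at right angles, so tangent² = |PO|² − r² = 137 − 45 = 92.

2√23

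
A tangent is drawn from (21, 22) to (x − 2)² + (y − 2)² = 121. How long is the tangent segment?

8√10

Centre (2, 2), r² = 121. |PO|² = (19)² + (20)² = 761.
By the tangent–radius right angle, tangent length = √(|PO|² − r²) = √640 = 8√10.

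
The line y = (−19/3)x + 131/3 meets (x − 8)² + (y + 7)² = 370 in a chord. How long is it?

Centre (8, −7), r² = 370. Perpendicular distance d from centre to line = |0| / √370 = 0/√370.
Chord = 2√(r² − d²) = 2·√(370) = 2√370.

2√370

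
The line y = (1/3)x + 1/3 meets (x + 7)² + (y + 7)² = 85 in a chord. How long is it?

Centre (−7, −7), r² = 85. Perpendicular distance d from centre to line = |15| / √10 = 15/√10.
Half the chord is √(r² − d²) = √(125/2), so the full chord is 5√10.

5√10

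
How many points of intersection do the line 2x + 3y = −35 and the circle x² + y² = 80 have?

d² = (2·0 + 3·0 − (−35))²/13 = 1225/13; r² = 80.
Since d² > r², the line lies outside the circle.

0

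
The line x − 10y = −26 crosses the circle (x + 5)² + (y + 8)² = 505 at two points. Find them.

(−26, 0) and (14, 4)

From the line, y = (26 + x)/10. Substituting:
101x² + 1212x − 36764 = 0  ⟹  x² + 12x − 364 = 0
x = 14 or x = −26, giving (14, 4) and (−26, 0).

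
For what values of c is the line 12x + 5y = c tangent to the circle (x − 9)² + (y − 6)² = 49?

c = 47 or c = 229

For a tangent, require d(centre, line) = r = 7.
|12·9 + 5·6 − c| / √169 = 7
|c − (138)| = 7·13, so c = 229 or c = 47.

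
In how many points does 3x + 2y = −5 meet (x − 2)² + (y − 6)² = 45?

d² = (3·2 + 2·6 − (−5))²/13 = 529/13; r² = 45.
Since d² < r², the line cuts the circle twice.

2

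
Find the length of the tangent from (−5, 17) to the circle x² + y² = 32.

√282

The centre is (0, 0) and r = 4√2. The square of the distance from P to the centre is 25 + 289 = 314.
Power of the point: PT² = |PO|² − r² = 282, so PT = √282.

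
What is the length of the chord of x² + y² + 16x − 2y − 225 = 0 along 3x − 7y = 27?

Centre (−8, 1), r² = 290. Perpendicular distance d from centre to line = |−58| / √58 = 58/√58.
Half the chord is √(r² − d²) = √(232), so the full chord is 4√58.

4√58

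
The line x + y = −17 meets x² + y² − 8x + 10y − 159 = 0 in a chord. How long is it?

Express y = −x − 17 and substitute into the circle:
2x² + 16x − 40 = 0  ⟹  x² + 8x − 20 = 0
x = 2 or x = −10, giving (2, −19) and (−10, −7).
Chord length = distance between (2, −19) and (−10, −7) = √288 = 12√2.

12√2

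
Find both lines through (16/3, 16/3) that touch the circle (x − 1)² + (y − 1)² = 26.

Let a tangent through (16/3, 16/3) have slope m. Its distance from (1, 1) must equal √26:
[m·(−13/3) − (−13/3)]² = 26(m² + 1)
5m² + 26m + 5 = 0, so m = −1/5 or m = −5.
Through (16/3, 16/3) these give x + 5y = 32 and 5x + y = 32.

x + 5y = 32 and 5x + y = 32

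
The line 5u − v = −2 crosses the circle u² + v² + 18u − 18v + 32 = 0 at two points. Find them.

Express v = 5u + 2 and substitute into the circle:
26u² − 52u = 0  ⟹  u² − 2u = 0
u = 2 or u = 0, giving (2, 12) and (0, 2).

(0, 2) and (2, 12)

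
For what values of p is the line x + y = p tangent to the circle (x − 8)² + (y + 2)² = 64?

For a tangent, require d(centre, line) = r = 8.
|1·8 + 1·(−2) − p| / √2 = 8
|p − (6)| = 8√2.

p = 6 ± 8√2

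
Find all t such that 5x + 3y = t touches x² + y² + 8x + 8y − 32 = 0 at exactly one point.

t = −32 ± 8√34

Tangency holds when the distance from the centre (−4, −4) to the line equals the radius 8:
|5·(−4) + 3·(−4) − t| / √34 = 8
|t − (−32)| = 8√34.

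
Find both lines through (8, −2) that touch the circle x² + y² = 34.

Let a tangent through (8, −2) have slope m. Its distance from (0, 0) must equal √34:
[m·(−8) − (2)]² = 34(m² + 1)
15m² + 16m − 15 = 0, so m = −5/3 or m = 3/5.
With m = −5/3: 5x + 3y = 34. With m = 3/5: 3x − 5y = 34.

5x + 3y = 34 and 3x − 5y = 34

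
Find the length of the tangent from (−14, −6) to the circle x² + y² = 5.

The centre is (0, 0) and r = √5. The square of the distance from P to the centre is 196 + 36 = 232.
The tangent meets the radius at right angles, so tangent² = |PO|² − r² = 232 − 5 = 227.

√227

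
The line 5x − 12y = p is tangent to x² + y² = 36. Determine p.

p = −78 or p = 78

The line touches the circle iff its distance from (0, 0) is 6:
|5·0 − 12·0 − p| / √169 = 6
|p| = 6·13, so p = 78 or p = −78.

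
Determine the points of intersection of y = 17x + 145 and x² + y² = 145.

(−9, −8) and (−8, 9)

Express y = 17x + 145 and substitute into the circle:
290x² + 4930x + 20880 = 0  ⟹  x² + 17x + 72 = 0
x = −8 or x = −9, giving (−8, 9) and (−9, −8).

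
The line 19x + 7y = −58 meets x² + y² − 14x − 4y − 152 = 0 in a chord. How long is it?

From the line, y = (−58 − 19x)/7. Substituting:
410x² + 2050x − 2460 = 0  ⟹  x² + 5x − 6 = 0
x = 1 or x = −6, giving (1, −11) and (−6, 8).
Chord length = distance between (1, −11) and (−6, 8) = √410 = √410.

√410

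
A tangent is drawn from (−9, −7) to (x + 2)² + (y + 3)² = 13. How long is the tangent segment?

2√13

With centre O = (−2, −3), |OP|² = 65 and r² = 13.
The tangent meets the radius at right angles, so tangent² = |PO|² − r² = 65 − 13 = 52.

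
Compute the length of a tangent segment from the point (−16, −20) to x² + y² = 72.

2√146

Centre (0, 0), r² = 72. |PO|² = (−16)² + (−20)² = 656.
Power of the point: PT² = |PO|² − r² = 584, so PT = 2√146.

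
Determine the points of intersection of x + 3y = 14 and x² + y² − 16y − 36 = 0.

From the line, y = (14 − x)/3. Substituting:
10x² + 20x − 800 = 0  ⟹  x² + 2x − 80 = 0
x = 8 or x = −10, giving (8, 2) and (−10, 8).

(−10, 8) and (8, 2)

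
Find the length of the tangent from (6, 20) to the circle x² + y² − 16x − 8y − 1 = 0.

√179

Centre (8, 4), r² = 81. |PO|² = (−2)² + (16)² = 260.
Power of the point: PT² = |PO|² − r² = 179, so PT = √179.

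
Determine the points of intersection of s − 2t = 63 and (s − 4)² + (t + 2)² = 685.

(7, −28) and (23, −20)

From the line, t = (−63 + s)/2. Substituting:
5s² − 150s + 805 = 0  ⟹  s² − 30s + 161 = 0
s = 23 or s = 7, giving (23, −20) and (7, −28).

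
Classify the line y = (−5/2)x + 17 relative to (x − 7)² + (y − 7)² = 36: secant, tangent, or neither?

secant

Centre (7, 7), r² = 36. Distance² from centre to line = (15)²/29 = 225/29.
Since d² < r², the line cuts the circle twice.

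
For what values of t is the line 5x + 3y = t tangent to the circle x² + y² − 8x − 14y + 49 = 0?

For a tangent, require d(centre, line) = r = 4.
|5·4 + 3·7 − t| / √34 = 4
|t − (41)| = 4√34.

t = 41 ± 4√34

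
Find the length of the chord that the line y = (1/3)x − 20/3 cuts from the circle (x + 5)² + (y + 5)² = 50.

4√10

Centre (−5, −5), r² = 50. Perpendicular distance d from centre to line = |−10| / √10 = 10/√10.
Chord = 2√(r² − d²) = 2·√(40) = 4√10.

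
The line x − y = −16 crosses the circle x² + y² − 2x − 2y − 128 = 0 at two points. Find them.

Express y = x + 16 and substitute into the circle:
2x² + 28x + 96 = 0  ⟹  x² + 14x + 48 = 0
x = −6 or x = −8, giving (−6, 10) and (−8, 8).

(−8, 8) and (−6, 10)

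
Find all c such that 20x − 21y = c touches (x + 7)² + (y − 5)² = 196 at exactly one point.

c = −651 or c = 161

The line touches the circle iff its distance from (−7, 5) is 14:
|20·(−7) − 21·5 − c| / √841 = 14
|c − (−245)| = 14·29, so c = 161 or c = −651.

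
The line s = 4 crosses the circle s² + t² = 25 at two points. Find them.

(4, −3) and (4, 3)

The line gives s = 4. Substituting into the circle:
t² − 9 = 0
t = 3 or t = −3, giving (4, 3) and (4, −3).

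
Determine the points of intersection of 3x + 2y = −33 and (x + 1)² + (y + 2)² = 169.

Express y = (−33 − 3x)/2 and substitute into the circle:
13x² + 182x + 169 = 0  ⟹  x² + 14x + 13 = 0
x = −1 or x = −13, giving (−1, −15) and (−13, 3).

(−13, 3) and (−1, −15)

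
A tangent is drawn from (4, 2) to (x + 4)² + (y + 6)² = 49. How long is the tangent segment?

√79

The centre is (−4, −6) and r = 7. The square of the distance from P to the centre is 64 + 64 = 128.
By the tangent–radius right angle, tangent length = √(|PO|² − r²) = √79.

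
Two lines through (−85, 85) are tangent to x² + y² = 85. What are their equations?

7x + 6y = −85 and 6x + 7y = 85

Write the tangent as mx − y + (85 − m·(−85)) = 0 and set its distance from the centre to √85:
(85m − (−85))² = 85(m² + 1)
42m² + 85m + 42 = 0, so m = −7/6 or m = −6/7.
With m = −7/6: 7x + 6y = −85. With m = −6/7: 6x + 7y = 85.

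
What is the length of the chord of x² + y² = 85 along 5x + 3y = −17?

3√34

Express y = (−17 − 5x)/3 and substitute into the circle:
34x² + 170x − 476 = 0  ⟹  x² + 5x − 14 = 0
x = 2 or x = −7, giving (2, −9) and (−7, 6).
|(2, −9) − (−7, 6)| = √((9)² + (−15)²) = 3√34.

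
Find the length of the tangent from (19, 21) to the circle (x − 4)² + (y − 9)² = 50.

√319

Centre (4, 9), r² = 50. |PO|² = (15)² + (12)² = 369.
By the tangent–radius right angle, tangent length = √(|PO|² − r²) = √319.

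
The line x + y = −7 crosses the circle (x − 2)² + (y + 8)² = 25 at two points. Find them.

(−2, −5) and (5, −12)

From the line, y = −x − 7. Substituting:
2x² − 6x − 20 = 0  ⟹  x² − 3x − 10 = 0
x = 5 or x = −2, giving (5, −12) and (−2, −5).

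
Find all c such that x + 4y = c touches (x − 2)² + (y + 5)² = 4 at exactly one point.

The line touches the circle iff its distance from (2, −5) is 2:
|1·2 + 4·(−5) − c| / √17 = 2
|c − (−18)| = 2√17.

c = −18 ± 2√17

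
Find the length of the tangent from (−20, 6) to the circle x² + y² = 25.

√411

With centre O = (0, 0), |OP|² = 436 and r² = 25.
Power of the point: PT² = |PO|² − r² = 411, so PT = √411.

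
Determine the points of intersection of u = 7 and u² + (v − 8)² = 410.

(7, −11) and (7, 27)

The line gives u = 7. Substituting into the circle:
v² − 16v − 297 = 0
v = 27 or v = −11, giving (7, 27) and (7, −11).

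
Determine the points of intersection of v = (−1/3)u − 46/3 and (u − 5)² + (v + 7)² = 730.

(−22, −8) and (26, −24)

From the line, v = (−46 − u)/3. Substituting:
10u² − 40u − 5720 = 0  ⟹  u² − 4u − 572 = 0
u = 26 or u = −22, giving (26, −24) and (−22, −8).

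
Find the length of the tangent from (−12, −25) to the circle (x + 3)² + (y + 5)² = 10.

Centre (−3, −5), r² = 10. |PO|² = (−9)² + (−20)² = 481.
By the tangent–radius right angle, tangent length = √(|PO|² − r²) = √471.

√471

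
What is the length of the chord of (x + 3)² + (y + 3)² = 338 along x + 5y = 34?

Substitute y = (34 − x)/5:
26x² + 52x − 5824 = 0  ⟹  x² + 2x − 224 = 0
x = 14 or x = −16, giving (14, 4) and (−16, 10).
|(14, 4) − (−16, 10)| = √((30)² + (−6)²) = 6√26.

6√26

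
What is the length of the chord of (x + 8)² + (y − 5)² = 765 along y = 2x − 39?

6√5

The distance from (−8, 5) to the line is 60/√5, and r² = 765.
Chord = 2√(r² − d²) = 2·√(45) = 6√5.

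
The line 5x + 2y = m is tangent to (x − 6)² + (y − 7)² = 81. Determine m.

m = 44 ± 9√29

Tangency holds when the distance from the centre (6, 7) to the line equals the radius 9:
|5·6 + 2·7 − m| / √29 = 9
|m − (44)| = 9√29.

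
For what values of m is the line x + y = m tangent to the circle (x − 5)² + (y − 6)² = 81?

m = 11 ± 9√2

The line touches the circle iff its distance from (5, 6) is 9:
|1·5 + 1·6 − m| / √2 = 9
|m − (11)| = 9√2.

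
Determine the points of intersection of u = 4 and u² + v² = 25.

The line gives u = 4. Substituting into the circle:
v² − 9 = 0
v = 3 or v = −3, giving (4, 3) and (4, −3).

(4, −3) and (4, 3)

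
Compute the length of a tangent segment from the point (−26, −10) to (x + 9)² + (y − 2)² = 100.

Centre (−9, 2), r² = 100. |PO|² = (−17)² + (−12)² = 433.
Power of the point: PT² = |PO|² − r² = 333, so PT = 3√37.

3√37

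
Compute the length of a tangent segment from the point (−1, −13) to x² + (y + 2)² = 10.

The centre is (0, −2) and r = √10. The square of the distance from P to the centre is 1 + 121 = 122.
By the tangent–radius right angle, tangent length = √(|PO|² − r²) = √112 = 4√7.

4√7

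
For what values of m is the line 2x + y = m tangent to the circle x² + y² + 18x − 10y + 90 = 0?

Tangency holds when the distance from the centre (−9, 5) to the line equals the radius 4:
|2·(−9) + 1·5 − m| / √5 = 4
|m − (−13)| = 4√5.

m = −13 ± 4√5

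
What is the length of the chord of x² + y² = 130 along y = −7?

From the line, y = −7. Substituting:
x² − 81 = 0
x = 9 or x = −9, giving (9, −7) and (−9, −7).
Chord length = distance between (9, −7) and (−9, −7) = √324 = 18.

18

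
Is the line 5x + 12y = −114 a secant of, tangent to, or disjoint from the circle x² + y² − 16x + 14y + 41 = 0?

Centre (8, −7), r² = 72. Distance² from centre to line = (70)²/169 = 4900/169.
Since d² < r², the line cuts the circle twice.

secant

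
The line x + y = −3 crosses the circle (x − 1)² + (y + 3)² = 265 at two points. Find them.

Substitute y = −x − 3:
2x² − 2x − 264 = 0  ⟹  x² − x − 132 = 0
x = 12 or x = −11, giving (12, −15) and (−11, 8).

(−11, 8) and (12, −15)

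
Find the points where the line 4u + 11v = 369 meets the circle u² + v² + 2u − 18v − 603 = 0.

Substitute v = (369 − 4u)/11:
137u² − 1918u − 9864 = 0  ⟹  u² − 14u − 72 = 0
u = 18 or u = −4, giving (18, 27) and (−4, 35).

(−4, 35) and (18, 27)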